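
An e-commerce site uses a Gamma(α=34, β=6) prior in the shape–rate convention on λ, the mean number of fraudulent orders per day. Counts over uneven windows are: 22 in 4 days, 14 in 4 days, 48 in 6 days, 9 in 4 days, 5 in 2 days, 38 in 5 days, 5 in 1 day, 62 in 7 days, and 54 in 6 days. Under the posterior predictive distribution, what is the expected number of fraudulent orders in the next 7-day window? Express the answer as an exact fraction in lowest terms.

679/15

Total count: 22 + 14 + 48 + 9 + 5 + 38 + 5 + 62 + 54 = 257.
Total exposure: 4 + 4 + 6 + 4 + 2 + 5 + 1 + 7 + 6 = 39 days.
By Gamma–Poisson conjugacy, the posterior is Gamma(α + Σx, β + Σt) = Gamma(34 + 257, 6 + 39) = Gamma(291, 45).
Predictive mean over a 7-day window = T·E[λ|data] = 7·291/45 = 679/15.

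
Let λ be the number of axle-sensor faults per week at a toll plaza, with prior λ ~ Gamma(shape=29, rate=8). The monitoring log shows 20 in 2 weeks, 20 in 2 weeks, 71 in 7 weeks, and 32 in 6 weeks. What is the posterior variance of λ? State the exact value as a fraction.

172/625

Total count: 20 + 20 + 71 + 32 = 143.
Total exposure: 2 + 2 + 7 + 6 = 17 weeks.
The Gamma prior is conjugate for the Poisson rate, so λ | data ~ Gamma(29+143, 8+17) = Gamma(172, 25).
Posterior variance = α'/β'² = 172/625.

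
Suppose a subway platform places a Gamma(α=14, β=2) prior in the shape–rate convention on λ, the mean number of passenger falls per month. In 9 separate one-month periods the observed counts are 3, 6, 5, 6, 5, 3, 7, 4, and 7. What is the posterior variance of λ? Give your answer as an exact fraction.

Total count: 3 + 6 + 5 + 6 + 5 + 3 + 7 + 4 + 7 = 46.
Total exposure: 9 months.
Gamma(α, β) with Poisson data over total exposure Σt gives posterior Gamma(α+Σx, β+Σt) = Gamma(60, 11).
Posterior variance = α'/β'² = 60/121.

60/121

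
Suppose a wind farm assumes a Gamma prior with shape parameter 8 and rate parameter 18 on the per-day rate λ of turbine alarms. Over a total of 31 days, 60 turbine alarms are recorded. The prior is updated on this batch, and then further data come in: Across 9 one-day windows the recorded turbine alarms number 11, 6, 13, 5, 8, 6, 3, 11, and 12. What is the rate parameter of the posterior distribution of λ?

58

Total count 60 over total exposure 31 days.
After the first batch: Gamma(8 + 60, 18 + 31) = Gamma(68, 49).
Total count: 11 + 6 + 13 + 5 + 8 + 6 + 3 + 11 + 12 = 75.
Total exposure: 9 days.
After the second batch: Gamma(68 + 75, 49 + 9) = Gamma(143, 58).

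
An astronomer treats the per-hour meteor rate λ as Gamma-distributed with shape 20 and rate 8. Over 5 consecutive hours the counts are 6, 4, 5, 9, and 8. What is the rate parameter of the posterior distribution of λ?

13

Total count: 6 + 4 + 5 + 9 + 8 = 32.
Total exposure: 5 hours.
Posterior: α' = 20 + 32 = 52, β' = 8 + 5 = 13.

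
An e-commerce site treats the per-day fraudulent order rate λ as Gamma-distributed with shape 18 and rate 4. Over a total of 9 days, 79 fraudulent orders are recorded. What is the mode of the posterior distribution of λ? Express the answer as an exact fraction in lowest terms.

96/13

Total count 79 over total exposure 9 days.
The Gamma prior is conjugate for the Poisson rate, so λ | data ~ Gamma(18+79, 4+9) = Gamma(97, 13).
Posterior mode = (α'−1)/β' = 96/13.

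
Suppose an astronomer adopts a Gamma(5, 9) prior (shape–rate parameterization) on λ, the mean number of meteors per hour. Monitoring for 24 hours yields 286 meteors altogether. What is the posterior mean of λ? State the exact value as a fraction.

97/11

Total count 286 over total exposure 24 hours.
The Gamma prior is conjugate for the Poisson rate, so λ | data ~ Gamma(5+286, 9+24) = Gamma(291, 33).
Posterior mean = α'/β' = 291/33 = 97/11.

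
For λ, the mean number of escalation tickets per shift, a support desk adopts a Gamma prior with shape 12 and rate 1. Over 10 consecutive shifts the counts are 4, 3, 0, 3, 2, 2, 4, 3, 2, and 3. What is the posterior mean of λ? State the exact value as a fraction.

Total count: 4 + 3 + 0 + 3 + 2 + 2 + 4 + 3 + 2 + 3 = 26.
Total exposure: 10 shifts.
Conjugate update: add total count to the shape and total exposure to the rate, giving Gamma(38, 11).
Posterior mean = α'/β' = 38/11.

38/11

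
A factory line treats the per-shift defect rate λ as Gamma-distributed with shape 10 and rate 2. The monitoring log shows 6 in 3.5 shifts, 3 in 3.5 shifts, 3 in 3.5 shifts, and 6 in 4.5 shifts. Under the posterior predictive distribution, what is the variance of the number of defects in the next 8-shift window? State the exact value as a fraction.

5600/289

Total count: 6 + 3 + 3 + 6 = 18.
Total exposure: 3.5 + 3.5 + 3.5 + 4.5 = 15 shifts.
Conjugate update: add total count to the shape and total exposure to the rate, giving Gamma(28, 17).
The posterior predictive for a window of length T is Negative Binomial with variance T·α'·(β'+T)/β'² = 8·28·25/289 = 5600/289.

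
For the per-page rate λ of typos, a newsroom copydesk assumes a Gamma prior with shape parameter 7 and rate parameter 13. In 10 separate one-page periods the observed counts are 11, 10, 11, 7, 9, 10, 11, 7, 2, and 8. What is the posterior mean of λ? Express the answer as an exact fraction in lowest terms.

Total count: 11 + 10 + 11 + 7 + 9 + 10 + 11 + 7 + 2 + 8 = 86.
Total exposure: 10 pages.
Gamma(α, β) with Poisson data over total exposure Σt gives posterior Gamma(α+Σx, β+Σt) = Gamma(93, 23).
Posterior mean = α'/β' = 93/23.

93/23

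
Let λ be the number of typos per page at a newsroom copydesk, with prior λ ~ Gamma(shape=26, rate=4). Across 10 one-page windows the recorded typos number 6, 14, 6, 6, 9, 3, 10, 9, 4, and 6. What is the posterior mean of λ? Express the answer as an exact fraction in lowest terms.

Total count: 6 + 14 + 6 + 6 + 9 + 3 + 10 + 9 + 4 + 6 = 73.
Total exposure: 10 pages.
Posterior: α' = 26 + 73 = 99, β' = 4 + 10 = 14.
Posterior mean = α'/β' = 99/14.

99/14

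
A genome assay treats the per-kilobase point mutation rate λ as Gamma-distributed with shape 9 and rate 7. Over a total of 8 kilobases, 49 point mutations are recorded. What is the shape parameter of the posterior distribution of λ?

58

Total count 49 over total exposure 8 kilobases.
Conjugate update: add total count to the shape and total exposure to the rate, giving Gamma(58, 15).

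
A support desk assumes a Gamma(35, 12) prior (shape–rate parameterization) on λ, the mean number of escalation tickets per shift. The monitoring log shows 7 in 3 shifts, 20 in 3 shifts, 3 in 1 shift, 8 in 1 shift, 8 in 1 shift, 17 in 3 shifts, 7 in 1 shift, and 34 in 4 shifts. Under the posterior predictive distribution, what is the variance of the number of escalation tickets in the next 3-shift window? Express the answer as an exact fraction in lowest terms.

13344/841

Total count: 7 + 20 + 3 + 8 + 8 + 17 + 7 + 34 = 104.
Total exposure: 3 + 3 + 1 + 1 + 1 + 3 + 1 + 4 = 17 shifts.
Gamma(α, β) with Poisson data over total exposure Σt gives posterior Gamma(α+Σx, β+Σt) = Gamma(139, 29).
The posterior predictive for a window of length T is Negative Binomial with variance T·α'·(β'+T)/β'² = 3·139·32/841 = 13344/841.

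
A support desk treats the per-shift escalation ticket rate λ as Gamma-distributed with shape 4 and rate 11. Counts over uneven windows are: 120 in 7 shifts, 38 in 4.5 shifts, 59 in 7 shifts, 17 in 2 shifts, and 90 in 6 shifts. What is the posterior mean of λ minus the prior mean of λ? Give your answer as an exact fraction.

Total count: 120 + 38 + 59 + 17 + 90 = 324.
Total exposure: 7 + 4.5 + 7 + 2 + 6 = 26.5 shifts.
Posterior: α' = 4 + 324 = 328, β' = 11 + 26.5 = 75/2.
Posterior mean = 328/(75/2) = 656/75; prior mean = 4/11 = 4/11. Difference = 656/75 − 4/11 = 6916/825.

6916/825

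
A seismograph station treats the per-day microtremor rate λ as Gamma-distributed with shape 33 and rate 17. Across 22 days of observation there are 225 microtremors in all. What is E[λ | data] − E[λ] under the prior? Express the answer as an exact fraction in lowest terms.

Total count 225 over total exposure 22 days.
By Gamma–Poisson conjugacy, the posterior is Gamma(α + Σx, β + Σt) = Gamma(33 + 225, 17 + 22) = Gamma(258, 39).
Posterior mean = 258/39 = 86/13; prior mean = 33/17 = 33/17. Difference = 86/13 − 33/17 = 1033/221.

1033/221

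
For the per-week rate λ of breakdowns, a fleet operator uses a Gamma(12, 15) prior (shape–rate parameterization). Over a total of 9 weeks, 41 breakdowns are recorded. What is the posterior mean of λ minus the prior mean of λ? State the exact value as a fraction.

169/120

Total count 41 over total exposure 9 weeks.
Gamma(α, β) with Poisson data over total exposure Σt gives posterior Gamma(α+Σx, β+Σt) = Gamma(53, 24).
Posterior mean = 53/24 = 53/24; prior mean = 12/15 = 4/5. Difference = 53/24 − 4/5 = 169/120.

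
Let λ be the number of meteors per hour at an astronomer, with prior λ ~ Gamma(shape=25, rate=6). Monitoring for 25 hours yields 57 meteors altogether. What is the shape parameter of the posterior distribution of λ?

Total count 57 over total exposure 25 hours.
By Gamma–Poisson conjugacy, the posterior is Gamma(α + Σx, β + Σt) = Gamma(25 + 57, 6 + 25) = Gamma(82, 31).

82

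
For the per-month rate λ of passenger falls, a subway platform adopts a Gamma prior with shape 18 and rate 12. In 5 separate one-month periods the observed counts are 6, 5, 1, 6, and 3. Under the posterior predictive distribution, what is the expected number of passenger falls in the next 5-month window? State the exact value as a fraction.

Total count: 6 + 5 + 1 + 6 + 3 = 21.
Total exposure: 5 months.
Gamma(α, β) with Poisson data over total exposure Σt gives posterior Gamma(α+Σx, β+Σt) = Gamma(39, 17).
Predictive mean over a 5-month window = T·E[λ|data] = 5·39/17 = 195/17.

195/17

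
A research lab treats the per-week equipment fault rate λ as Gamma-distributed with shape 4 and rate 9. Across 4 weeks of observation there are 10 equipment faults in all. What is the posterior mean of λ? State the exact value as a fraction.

14/13

Total count 10 over total exposure 4 weeks.
Posterior: α' = 4 + 10 = 14, β' = 9 + 4 = 13.
Posterior mean = α'/β' = 14/13.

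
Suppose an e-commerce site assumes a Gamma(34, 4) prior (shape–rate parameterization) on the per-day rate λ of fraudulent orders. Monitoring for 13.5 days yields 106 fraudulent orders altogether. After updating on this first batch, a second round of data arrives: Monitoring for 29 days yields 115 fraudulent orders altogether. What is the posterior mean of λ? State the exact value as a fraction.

Total count 106 over total exposure 13.5 days.
After the first batch: Gamma(34 + 106, 4 + 13.5) = Gamma(140, 35/2).
Total count 115 over total exposure 29 days.
After the second batch: Gamma(140 + 115, 35/2 + 29) = Gamma(255, 93/2).
Posterior mean = α'/β' = 255/(93/2) = 170/31.

170/31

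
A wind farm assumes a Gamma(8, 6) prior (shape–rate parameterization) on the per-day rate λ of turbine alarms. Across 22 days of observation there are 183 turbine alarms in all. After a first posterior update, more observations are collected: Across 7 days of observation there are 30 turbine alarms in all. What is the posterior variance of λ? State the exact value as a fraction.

221/1225

Total count 183 over total exposure 22 days.
After the first batch: Gamma(8 + 183, 6 + 22) = Gamma(191, 28).
Total count 30 over total exposure 7 days.
After the second batch: Gamma(191 + 30, 28 + 7) = Gamma(221, 35).
Posterior variance = α'/β'² = 221/1225.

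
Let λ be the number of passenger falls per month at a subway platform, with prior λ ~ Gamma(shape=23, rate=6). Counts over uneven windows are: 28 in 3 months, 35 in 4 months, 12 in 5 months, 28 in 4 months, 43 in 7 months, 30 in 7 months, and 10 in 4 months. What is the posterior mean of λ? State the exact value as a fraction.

209/40

Total count: 28 + 35 + 12 + 28 + 43 + 30 + 10 = 186.
Total exposure: 3 + 4 + 5 + 4 + 7 + 7 + 4 = 34 months.
Conjugate update: add total count to the shape and total exposure to the rate, giving Gamma(209, 40).
Posterior mean = α'/β' = 209/40.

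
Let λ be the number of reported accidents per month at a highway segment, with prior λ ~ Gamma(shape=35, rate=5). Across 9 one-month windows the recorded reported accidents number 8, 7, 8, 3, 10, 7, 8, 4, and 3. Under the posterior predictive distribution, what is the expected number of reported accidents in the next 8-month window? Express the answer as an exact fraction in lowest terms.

Total count: 8 + 7 + 8 + 3 + 10 + 7 + 8 + 4 + 3 = 58.
Total exposure: 9 months.
Posterior: α' = 35 + 58 = 93, β' = 5 + 9 = 14.
Predictive mean over an 8-month window = T·E[λ|data] = 8·93/14 = 372/7.

372/7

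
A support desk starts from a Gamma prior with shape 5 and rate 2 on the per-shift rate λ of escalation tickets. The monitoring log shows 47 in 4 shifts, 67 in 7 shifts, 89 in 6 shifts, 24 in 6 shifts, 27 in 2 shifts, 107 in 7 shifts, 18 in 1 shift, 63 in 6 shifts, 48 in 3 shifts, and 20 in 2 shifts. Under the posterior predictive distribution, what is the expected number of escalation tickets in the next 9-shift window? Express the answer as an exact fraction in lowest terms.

Total count: 47 + 67 + 89 + 24 + 27 + 107 + 18 + 63 + 48 + 20 = 510.
Total exposure: 4 + 7 + 6 + 6 + 2 + 7 + 1 + 6 + 3 + 2 = 44 shifts.
The Gamma prior is conjugate for the Poisson rate, so λ | data ~ Gamma(5+510, 2+44) = Gamma(515, 46).
Predictive mean over a 9-shift window = T·E[λ|data] = 9·515/46 = 4635/46.

4635/46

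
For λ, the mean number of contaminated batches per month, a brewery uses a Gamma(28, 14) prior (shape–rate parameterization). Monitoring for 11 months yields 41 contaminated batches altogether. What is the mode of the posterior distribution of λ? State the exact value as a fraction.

68/25

Total count 41 over total exposure 11 months.
The Gamma prior is conjugate for the Poisson rate, so λ | data ~ Gamma(28+41, 14+11) = Gamma(69, 25).
Posterior mode = (α'−1)/β' = 68/25.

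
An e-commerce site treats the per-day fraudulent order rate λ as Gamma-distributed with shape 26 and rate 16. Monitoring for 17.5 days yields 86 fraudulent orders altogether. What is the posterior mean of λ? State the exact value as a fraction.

Total count 86 over total exposure 17.5 days.
Posterior: α' = 26 + 86 = 112, β' = 16 + 17.5 = 67/2.
Posterior mean = α'/β' = 112/(67/2) = 224/67.

224/67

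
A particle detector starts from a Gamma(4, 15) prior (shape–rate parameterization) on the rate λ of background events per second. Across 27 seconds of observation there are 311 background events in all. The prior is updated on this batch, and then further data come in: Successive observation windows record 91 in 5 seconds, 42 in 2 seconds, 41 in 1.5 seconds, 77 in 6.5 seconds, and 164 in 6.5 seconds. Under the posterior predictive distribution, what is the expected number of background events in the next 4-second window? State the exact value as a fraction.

5840/127

Total count 311 over total exposure 27 seconds.
After the first batch: Gamma(4 + 311, 15 + 27) = Gamma(315, 42).
Total count: 91 + 42 + 41 + 77 + 164 = 415.
Total exposure: 5 + 2 + 1.5 + 6.5 + 6.5 = 21.5 seconds.
After the second batch: Gamma(315 + 415, 42 + 21.5) = Gamma(730, 127/2).
Predictive mean over a 4-second window = T·E[λ|data] = 4·730/(127/2) = 5840/127.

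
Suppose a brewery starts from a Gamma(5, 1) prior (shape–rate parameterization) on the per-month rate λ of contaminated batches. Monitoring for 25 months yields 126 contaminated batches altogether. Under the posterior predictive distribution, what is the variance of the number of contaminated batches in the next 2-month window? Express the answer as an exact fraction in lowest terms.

1834/169

Total count 126 over total exposure 25 months.
Conjugate update: add total count to the shape and total exposure to the rate, giving Gamma(131, 26).
The posterior predictive for a window of length T is Negative Binomial with variance T·α'·(β'+T)/β'² = 2·131·28/676 = 1834/169.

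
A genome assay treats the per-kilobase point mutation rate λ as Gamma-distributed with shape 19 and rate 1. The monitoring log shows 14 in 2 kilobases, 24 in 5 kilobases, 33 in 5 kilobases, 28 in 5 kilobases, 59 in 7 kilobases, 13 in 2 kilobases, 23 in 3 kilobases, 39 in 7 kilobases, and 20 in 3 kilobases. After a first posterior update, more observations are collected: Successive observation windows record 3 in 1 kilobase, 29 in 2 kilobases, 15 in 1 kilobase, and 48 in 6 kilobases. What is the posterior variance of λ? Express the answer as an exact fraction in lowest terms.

367/2500

Total count: 14 + 24 + 33 + 28 + 59 + 13 + 23 + 39 + 20 = 253.
Total exposure: 2 + 5 + 5 + 5 + 7 + 2 + 3 + 7 + 3 = 39 kilobases.
After the first batch: Gamma(19 + 253, 1 + 39) = Gamma(272, 40).
Total count: 3 + 29 + 15 + 48 = 95.
Total exposure: 1 + 2 + 1 + 6 = 10 kilobases.
After the second batch: Gamma(272 + 95, 40 + 10) = Gamma(367, 50).
Posterior variance = α'/β'² = 367/2500.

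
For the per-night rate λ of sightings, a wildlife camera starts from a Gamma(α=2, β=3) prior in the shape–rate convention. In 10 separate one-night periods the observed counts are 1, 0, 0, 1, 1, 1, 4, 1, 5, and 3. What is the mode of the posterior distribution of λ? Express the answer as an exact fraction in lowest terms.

Total count: 1 + 0 + 0 + 1 + 1 + 1 + 4 + 1 + 5 + 3 = 17.
Total exposure: 10 nights.
The Gamma prior is conjugate for the Poisson rate, so λ | data ~ Gamma(2+17, 3+10) = Gamma(19, 13).
Posterior mode = (α'−1)/β' = 18/13.

18/13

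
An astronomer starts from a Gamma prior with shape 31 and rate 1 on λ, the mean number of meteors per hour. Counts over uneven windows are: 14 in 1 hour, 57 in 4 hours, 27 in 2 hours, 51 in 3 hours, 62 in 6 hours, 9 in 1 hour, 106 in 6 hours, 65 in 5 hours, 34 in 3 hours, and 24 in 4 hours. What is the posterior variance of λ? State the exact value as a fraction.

Total count: 14 + 57 + 27 + 51 + 62 + 9 + 106 + 65 + 34 + 24 = 449.
Total exposure: 1 + 4 + 2 + 3 + 6 + 1 + 6 + 5 + 3 + 4 = 35 hours.
Conjugate update: add total count to the shape and total exposure to the rate, giving Gamma(480, 36).
Posterior variance = α'/β'² = 480/1296 = 10/27.

10/27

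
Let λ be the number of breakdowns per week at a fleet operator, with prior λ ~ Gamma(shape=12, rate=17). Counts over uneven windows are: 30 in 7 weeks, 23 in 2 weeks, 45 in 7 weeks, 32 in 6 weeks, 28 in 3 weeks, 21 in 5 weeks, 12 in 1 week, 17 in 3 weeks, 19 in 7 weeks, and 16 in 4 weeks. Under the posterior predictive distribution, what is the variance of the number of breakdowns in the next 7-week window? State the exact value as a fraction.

Total count: 30 + 23 + 45 + 32 + 28 + 21 + 12 + 17 + 19 + 16 = 243.
Total exposure: 7 + 2 + 7 + 6 + 3 + 5 + 1 + 3 + 7 + 4 = 45 weeks.
Posterior: α' = 12 + 243 = 255, β' = 17 + 45 = 62.
The posterior predictive for a window of length T is Negative Binomial with variance T·α'·(β'+T)/β'² = 7·255·69/3844 = 123165/3844.

123165/3844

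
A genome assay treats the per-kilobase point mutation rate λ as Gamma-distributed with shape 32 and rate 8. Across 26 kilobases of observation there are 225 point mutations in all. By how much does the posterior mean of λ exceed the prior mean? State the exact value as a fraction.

121/34

Total count 225 over total exposure 26 kilobases.
Gamma(α, β) with Poisson data over total exposure Σt gives posterior Gamma(α+Σx, β+Σt) = Gamma(257, 34).
Posterior mean = 257/34 = 257/34; prior mean = 32/8 = 4. Difference = 257/34 − 4 = 121/34.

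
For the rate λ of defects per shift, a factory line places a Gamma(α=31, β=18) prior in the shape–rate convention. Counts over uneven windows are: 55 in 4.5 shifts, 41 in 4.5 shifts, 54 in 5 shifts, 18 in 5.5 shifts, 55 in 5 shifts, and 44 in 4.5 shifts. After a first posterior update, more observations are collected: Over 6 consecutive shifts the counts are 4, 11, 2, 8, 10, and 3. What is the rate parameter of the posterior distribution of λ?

53

Total count: 55 + 41 + 54 + 18 + 55 + 44 = 267.
Total exposure: 4.5 + 4.5 + 5 + 5.5 + 5 + 4.5 = 29 shifts.
After the first batch: Gamma(31 + 267, 18 + 29) = Gamma(298, 47).
Total count: 4 + 11 + 2 + 8 + 10 + 3 = 38.
Total exposure: 6 shifts.
After the second batch: Gamma(298 + 38, 47 + 6) = Gamma(336, 53).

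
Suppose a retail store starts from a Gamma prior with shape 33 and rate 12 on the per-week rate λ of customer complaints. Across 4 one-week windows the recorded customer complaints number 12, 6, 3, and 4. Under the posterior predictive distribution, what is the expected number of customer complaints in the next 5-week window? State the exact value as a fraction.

145/8

Total count: 12 + 6 + 3 + 4 = 25.
Total exposure: 4 weeks.
Gamma(α, β) with Poisson data over total exposure Σt gives posterior Gamma(α+Σx, β+Σt) = Gamma(58, 16).
Predictive mean over a 5-week window = T·E[λ|data] = 5·58/16 = 145/8.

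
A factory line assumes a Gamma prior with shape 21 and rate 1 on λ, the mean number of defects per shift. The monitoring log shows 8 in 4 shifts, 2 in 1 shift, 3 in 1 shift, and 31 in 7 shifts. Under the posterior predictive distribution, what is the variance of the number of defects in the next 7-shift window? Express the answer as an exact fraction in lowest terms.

Total count: 8 + 2 + 3 + 31 = 44.
Total exposure: 4 + 1 + 1 + 7 = 13 shifts.
Posterior: α' = 21 + 44 = 65, β' = 1 + 13 = 14.
The posterior predictive for a window of length T is Negative Binomial with variance T·α'·(β'+T)/β'² = 7·65·21/196 = 195/4.

195/4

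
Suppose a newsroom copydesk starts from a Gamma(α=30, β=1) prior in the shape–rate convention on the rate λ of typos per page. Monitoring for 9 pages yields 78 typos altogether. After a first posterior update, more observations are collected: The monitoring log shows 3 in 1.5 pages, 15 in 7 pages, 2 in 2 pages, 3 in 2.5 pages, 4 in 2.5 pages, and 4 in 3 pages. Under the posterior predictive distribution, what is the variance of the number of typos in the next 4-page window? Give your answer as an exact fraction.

72280/3249

Total count 78 over total exposure 9 pages.
After the first batch: Gamma(30 + 78, 1 + 9) = Gamma(108, 10).
Total count: 3 + 15 + 2 + 3 + 4 + 4 = 31.
Total exposure: 1.5 + 7 + 2 + 2.5 + 2.5 + 3 = 18.5 pages.
After the second batch: Gamma(108 + 31, 10 + 18.5) = Gamma(139, 57/2).
The posterior predictive for a window of length T is Negative Binomial with variance T·α'·(β'+T)/β'² = 4·139·(65/2)/(3249/4) = 72280/3249.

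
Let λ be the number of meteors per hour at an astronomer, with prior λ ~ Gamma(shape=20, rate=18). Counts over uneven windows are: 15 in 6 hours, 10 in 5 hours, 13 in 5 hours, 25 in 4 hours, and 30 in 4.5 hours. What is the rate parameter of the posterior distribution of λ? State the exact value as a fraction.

85/2

Total count: 15 + 10 + 13 + 25 + 30 = 93.
Total exposure: 6 + 5 + 5 + 4 + 4.5 = 24.5 hours.
Conjugate update: add total count to the shape and total exposure to the rate, giving Gamma(113, 85/2).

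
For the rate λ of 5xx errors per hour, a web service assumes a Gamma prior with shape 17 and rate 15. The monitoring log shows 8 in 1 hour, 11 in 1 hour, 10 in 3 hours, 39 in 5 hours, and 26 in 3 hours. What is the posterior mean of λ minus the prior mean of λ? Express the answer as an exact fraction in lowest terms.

Total count: 8 + 11 + 10 + 39 + 26 = 94.
Total exposure: 1 + 1 + 3 + 5 + 3 = 13 hours.
By Gamma–Poisson conjugacy, the posterior is Gamma(α + Σx, β + Σt) = Gamma(17 + 94, 15 + 13) = Gamma(111, 28).
Posterior mean = 111/28 = 111/28; prior mean = 17/15 = 17/15. Difference = 111/28 − 17/15 = 1189/420.

1189/420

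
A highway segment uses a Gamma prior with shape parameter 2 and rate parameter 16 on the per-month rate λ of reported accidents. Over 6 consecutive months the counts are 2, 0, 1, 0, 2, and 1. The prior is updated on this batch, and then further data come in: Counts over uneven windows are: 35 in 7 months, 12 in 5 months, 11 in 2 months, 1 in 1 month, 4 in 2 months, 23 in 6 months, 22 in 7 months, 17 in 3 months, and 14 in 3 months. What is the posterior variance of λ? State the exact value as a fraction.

147/3364

Total count: 2 + 0 + 1 + 0 + 2 + 1 = 6.
Total exposure: 6 months.
After the first batch: Gamma(2 + 6, 16 + 6) = Gamma(8, 22).
Total count: 35 + 12 + 11 + 1 + 4 + 23 + 22 + 17 + 14 = 139.
Total exposure: 7 + 5 + 2 + 1 + 2 + 6 + 7 + 3 + 3 = 36 months.
After the second batch: Gamma(8 + 139, 22 + 36) = Gamma(147, 58).
Posterior variance = α'/β'² = 147/3364.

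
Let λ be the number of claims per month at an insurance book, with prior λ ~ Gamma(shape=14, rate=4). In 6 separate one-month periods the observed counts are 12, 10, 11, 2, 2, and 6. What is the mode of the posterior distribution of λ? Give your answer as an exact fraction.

Total count: 12 + 10 + 11 + 2 + 2 + 6 = 43.
Total exposure: 6 months.
Posterior: α' = 14 + 43 = 57, β' = 4 + 6 = 10.
Posterior mode = (α'−1)/β' = 56/10 = 28/5.

28/5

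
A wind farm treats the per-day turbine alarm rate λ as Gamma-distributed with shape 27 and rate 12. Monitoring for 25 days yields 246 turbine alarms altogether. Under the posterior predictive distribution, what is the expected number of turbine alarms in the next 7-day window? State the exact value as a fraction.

Total count 246 over total exposure 25 days.
The Gamma prior is conjugate for the Poisson rate, so λ | data ~ Gamma(27+246, 12+25) = Gamma(273, 37).
Predictive mean over a 7-day window = T·E[λ|data] = 7·273/37 = 1911/37.

1911/37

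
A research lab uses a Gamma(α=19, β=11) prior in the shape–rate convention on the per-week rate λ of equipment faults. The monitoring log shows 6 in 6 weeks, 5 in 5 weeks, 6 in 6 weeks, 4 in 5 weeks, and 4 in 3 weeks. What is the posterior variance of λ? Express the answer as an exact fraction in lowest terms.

Total count: 6 + 5 + 6 + 4 + 4 = 25.
Total exposure: 6 + 5 + 6 + 5 + 3 = 25 weeks.
Conjugate update: add total count to the shape and total exposure to the rate, giving Gamma(44, 36).
Posterior variance = α'/β'² = 44/1296 = 11/324.

11/324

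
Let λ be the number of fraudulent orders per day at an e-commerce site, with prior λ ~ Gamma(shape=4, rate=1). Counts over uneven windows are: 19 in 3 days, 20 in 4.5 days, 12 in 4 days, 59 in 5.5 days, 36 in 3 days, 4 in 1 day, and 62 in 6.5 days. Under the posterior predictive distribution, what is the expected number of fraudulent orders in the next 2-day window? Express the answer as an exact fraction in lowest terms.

288/19

Total count: 19 + 20 + 12 + 59 + 36 + 4 + 62 = 212.
Total exposure: 3 + 4.5 + 4 + 5.5 + 3 + 1 + 6.5 = 27.5 days.
Conjugate update: add total count to the shape and total exposure to the rate, giving Gamma(216, 57/2).
Predictive mean over a 2-day window = T·E[λ|data] = 2·216/(57/2) = 288/19.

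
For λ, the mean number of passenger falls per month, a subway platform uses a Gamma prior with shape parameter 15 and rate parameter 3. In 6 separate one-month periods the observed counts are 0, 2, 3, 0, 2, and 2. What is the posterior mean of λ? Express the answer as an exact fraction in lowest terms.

Total count: 0 + 2 + 3 + 0 + 2 + 2 = 9.
Total exposure: 6 months.
Gamma(α, β) with Poisson data over total exposure Σt gives posterior Gamma(α+Σx, β+Σt) = Gamma(24, 9).
Posterior mean = α'/β' = 24/9 = 8/3.

8/3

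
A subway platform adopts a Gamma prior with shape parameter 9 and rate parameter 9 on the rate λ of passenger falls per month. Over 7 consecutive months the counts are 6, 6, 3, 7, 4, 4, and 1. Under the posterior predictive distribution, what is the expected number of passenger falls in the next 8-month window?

20

Total count: 6 + 6 + 3 + 7 + 4 + 4 + 1 = 31.
Total exposure: 7 months.
By Gamma–Poisson conjugacy, the posterior is Gamma(α + Σx, β + Σt) = Gamma(9 + 31, 9 + 7) = Gamma(40, 16).
Predictive mean over an 8-month window = T·E[λ|data] = 8·40/16 = 20.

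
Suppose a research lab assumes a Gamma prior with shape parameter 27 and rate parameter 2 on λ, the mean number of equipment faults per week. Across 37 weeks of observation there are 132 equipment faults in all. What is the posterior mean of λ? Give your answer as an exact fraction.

53/13

Total count 132 over total exposure 37 weeks.
Gamma(α, β) with Poisson data over total exposure Σt gives posterior Gamma(α+Σx, β+Σt) = Gamma(159, 39).
Posterior mean = α'/β' = 159/39 = 53/13.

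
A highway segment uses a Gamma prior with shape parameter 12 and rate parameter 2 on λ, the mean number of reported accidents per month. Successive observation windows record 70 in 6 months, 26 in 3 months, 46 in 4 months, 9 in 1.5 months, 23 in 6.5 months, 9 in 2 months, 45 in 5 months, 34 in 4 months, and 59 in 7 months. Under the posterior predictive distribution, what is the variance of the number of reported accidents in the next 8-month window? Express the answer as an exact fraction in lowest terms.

130536/1681

Total count: 70 + 26 + 46 + 9 + 23 + 9 + 45 + 34 + 59 = 321.
Total exposure: 6 + 3 + 4 + 1.5 + 6.5 + 2 + 5 + 4 + 7 = 39 months.
Gamma(α, β) with Poisson data over total exposure Σt gives posterior Gamma(α+Σx, β+Σt) = Gamma(333, 41).
The posterior predictive for a window of length T is Negative Binomial with variance T·α'·(β'+T)/β'² = 8·333·49/1681 = 130536/1681.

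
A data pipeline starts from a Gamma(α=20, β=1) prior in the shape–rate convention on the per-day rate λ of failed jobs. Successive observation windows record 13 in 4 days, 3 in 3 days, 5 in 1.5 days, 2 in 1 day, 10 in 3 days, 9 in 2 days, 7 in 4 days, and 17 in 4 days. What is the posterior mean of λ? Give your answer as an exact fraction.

Total count: 13 + 3 + 5 + 2 + 10 + 9 + 7 + 17 = 66.
Total exposure: 4 + 3 + 1.5 + 1 + 3 + 2 + 4 + 4 = 22.5 days.
The Gamma prior is conjugate for the Poisson rate, so λ | data ~ Gamma(20+66, 1+22.5) = Gamma(86, 47/2).
Posterior mean = α'/β' = 86/(47/2) = 172/47.

172/47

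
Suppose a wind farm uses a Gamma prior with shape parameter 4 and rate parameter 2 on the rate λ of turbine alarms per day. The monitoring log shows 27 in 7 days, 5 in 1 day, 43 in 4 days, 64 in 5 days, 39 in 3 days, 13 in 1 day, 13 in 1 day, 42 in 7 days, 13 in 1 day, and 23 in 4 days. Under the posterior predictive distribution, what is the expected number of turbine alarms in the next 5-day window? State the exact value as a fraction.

Total count: 27 + 5 + 43 + 64 + 39 + 13 + 13 + 42 + 13 + 23 = 282.
Total exposure: 7 + 1 + 4 + 5 + 3 + 1 + 1 + 7 + 1 + 4 = 34 days.
The Gamma prior is conjugate for the Poisson rate, so λ | data ~ Gamma(4+282, 2+34) = Gamma(286, 36).
Predictive mean over a 5-day window = T·E[λ|data] = 5·286/36 = 715/18.

715/18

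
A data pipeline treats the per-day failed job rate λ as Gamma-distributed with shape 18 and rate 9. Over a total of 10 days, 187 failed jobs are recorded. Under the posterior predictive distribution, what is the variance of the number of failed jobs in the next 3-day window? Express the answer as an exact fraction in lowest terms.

Total count 187 over total exposure 10 days.
By Gamma–Poisson conjugacy, the posterior is Gamma(α + Σx, β + Σt) = Gamma(18 + 187, 9 + 10) = Gamma(205, 19).
The posterior predictive for a window of length T is Negative Binomial with variance T·α'·(β'+T)/β'² = 3·205·22/361 = 13530/361.

13530/361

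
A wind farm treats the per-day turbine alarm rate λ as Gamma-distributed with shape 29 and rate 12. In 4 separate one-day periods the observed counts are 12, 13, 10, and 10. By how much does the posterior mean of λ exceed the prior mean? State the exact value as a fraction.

Total count: 12 + 13 + 10 + 10 = 45.
Total exposure: 4 days.
Conjugate update: add total count to the shape and total exposure to the rate, giving Gamma(74, 16).
Posterior mean = 74/16 = 37/8; prior mean = 29/12 = 29/12. Difference = 37/8 − 29/12 = 53/24.

53/24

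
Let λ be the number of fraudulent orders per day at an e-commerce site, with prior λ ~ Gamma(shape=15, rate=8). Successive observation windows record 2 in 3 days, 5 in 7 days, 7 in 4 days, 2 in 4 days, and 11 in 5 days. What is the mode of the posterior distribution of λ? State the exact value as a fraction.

41/31

Total count: 2 + 5 + 7 + 2 + 11 = 27.
Total exposure: 3 + 7 + 4 + 4 + 5 = 23 days.
Posterior: α' = 15 + 27 = 42, β' = 8 + 23 = 31.
Posterior mode = (α'−1)/β' = 41/31.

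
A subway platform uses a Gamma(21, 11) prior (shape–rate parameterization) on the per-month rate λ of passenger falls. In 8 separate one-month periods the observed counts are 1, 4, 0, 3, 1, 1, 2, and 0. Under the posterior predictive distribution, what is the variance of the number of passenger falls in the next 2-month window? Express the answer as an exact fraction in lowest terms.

Total count: 1 + 4 + 0 + 3 + 1 + 1 + 2 + 0 = 12.
Total exposure: 8 months.
By Gamma–Poisson conjugacy, the posterior is Gamma(α + Σx, β + Σt) = Gamma(21 + 12, 11 + 8) = Gamma(33, 19).
The posterior predictive for a window of length T is Negative Binomial with variance T·α'·(β'+T)/β'² = 2·33·21/361 = 1386/361.

1386/361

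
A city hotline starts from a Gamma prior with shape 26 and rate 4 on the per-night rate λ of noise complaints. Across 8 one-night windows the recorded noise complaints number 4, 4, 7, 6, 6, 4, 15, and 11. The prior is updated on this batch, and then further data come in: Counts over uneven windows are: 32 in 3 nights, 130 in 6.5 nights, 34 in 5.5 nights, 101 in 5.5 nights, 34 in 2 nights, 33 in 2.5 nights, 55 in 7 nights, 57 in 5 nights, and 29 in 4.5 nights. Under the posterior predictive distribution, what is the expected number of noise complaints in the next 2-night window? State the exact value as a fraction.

Total count: 4 + 4 + 7 + 6 + 6 + 4 + 15 + 11 = 57.
Total exposure: 8 nights.
After the first batch: Gamma(26 + 57, 4 + 8) = Gamma(83, 12).
Total count: 32 + 130 + 34 + 101 + 34 + 33 + 55 + 57 + 29 = 505.
Total exposure: 3 + 6.5 + 5.5 + 5.5 + 2 + 2.5 + 7 + 5 + 4.5 = 41.5 nights.
After the second batch: Gamma(83 + 505, 12 + 41.5) = Gamma(588, 107/2).
Predictive mean over a 2-night window = T·E[λ|data] = 2·588/(107/2) = 2352/107.

2352/107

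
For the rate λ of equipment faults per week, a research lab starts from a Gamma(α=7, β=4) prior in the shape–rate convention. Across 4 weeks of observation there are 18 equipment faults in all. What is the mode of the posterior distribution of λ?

3

Total count 18 over total exposure 4 weeks.
By Gamma–Poisson conjugacy, the posterior is Gamma(α + Σx, β + Σt) = Gamma(7 + 18, 4 + 4) = Gamma(25, 8).
Posterior mode = (α'−1)/β' = 24/8 = 3.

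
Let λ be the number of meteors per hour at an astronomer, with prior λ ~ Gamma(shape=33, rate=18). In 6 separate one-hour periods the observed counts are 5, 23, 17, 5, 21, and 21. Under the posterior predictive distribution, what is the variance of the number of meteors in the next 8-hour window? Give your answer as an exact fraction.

Total count: 5 + 23 + 17 + 5 + 21 + 21 = 92.
Total exposure: 6 hours.
By Gamma–Poisson conjugacy, the posterior is Gamma(α + Σx, β + Σt) = Gamma(33 + 92, 18 + 6) = Gamma(125, 24).
The posterior predictive for a window of length T is Negative Binomial with variance T·α'·(β'+T)/β'² = 8·125·32/576 = 500/9.

500/9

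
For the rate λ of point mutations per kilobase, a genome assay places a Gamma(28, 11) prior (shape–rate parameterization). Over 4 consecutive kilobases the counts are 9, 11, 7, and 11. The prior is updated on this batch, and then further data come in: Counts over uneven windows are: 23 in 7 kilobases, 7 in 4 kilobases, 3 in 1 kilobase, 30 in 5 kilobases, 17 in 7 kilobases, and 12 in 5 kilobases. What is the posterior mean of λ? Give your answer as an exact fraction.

Total count: 9 + 11 + 7 + 11 = 38.
Total exposure: 4 kilobases.
After the first batch: Gamma(28 + 38, 11 + 4) = Gamma(66, 15).
Total count: 23 + 7 + 3 + 30 + 17 + 12 = 92.
Total exposure: 7 + 4 + 1 + 5 + 7 + 5 = 29 kilobases.
After the second batch: Gamma(66 + 92, 15 + 29) = Gamma(158, 44).
Posterior mean = α'/β' = 158/44 = 79/22.

79/22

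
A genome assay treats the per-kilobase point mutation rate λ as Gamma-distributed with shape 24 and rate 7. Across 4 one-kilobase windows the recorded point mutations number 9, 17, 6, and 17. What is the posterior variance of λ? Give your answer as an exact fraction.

Total count: 9 + 17 + 6 + 17 = 49.
Total exposure: 4 kilobases.
Posterior: α' = 24 + 49 = 73, β' = 7 + 4 = 11.
Posterior variance = α'/β'² = 73/121.

73/121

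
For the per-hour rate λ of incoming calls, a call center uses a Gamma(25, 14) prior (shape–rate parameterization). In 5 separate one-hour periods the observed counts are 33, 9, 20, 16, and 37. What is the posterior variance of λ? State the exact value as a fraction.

140/361

Total count: 33 + 9 + 20 + 16 + 37 = 115.
Total exposure: 5 hours.
Conjugate update: add total count to the shape and total exposure to the rate, giving Gamma(140, 19).
Posterior variance = α'/β'² = 140/361.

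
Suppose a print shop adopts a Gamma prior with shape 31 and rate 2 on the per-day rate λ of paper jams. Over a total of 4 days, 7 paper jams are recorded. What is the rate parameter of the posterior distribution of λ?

6

Total count 7 over total exposure 4 days.
Posterior: α' = 31 + 7 = 38, β' = 2 + 4 = 6.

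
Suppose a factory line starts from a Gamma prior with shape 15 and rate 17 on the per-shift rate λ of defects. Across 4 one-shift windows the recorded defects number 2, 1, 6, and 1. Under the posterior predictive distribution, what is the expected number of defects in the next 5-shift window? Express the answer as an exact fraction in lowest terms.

Total count: 2 + 1 + 6 + 1 = 10.
Total exposure: 4 shifts.
By Gamma–Poisson conjugacy, the posterior is Gamma(α + Σx, β + Σt) = Gamma(15 + 10, 17 + 4) = Gamma(25, 21).
Predictive mean over a 5-shift window = T·E[λ|data] = 5·25/21 = 125/21.

125/21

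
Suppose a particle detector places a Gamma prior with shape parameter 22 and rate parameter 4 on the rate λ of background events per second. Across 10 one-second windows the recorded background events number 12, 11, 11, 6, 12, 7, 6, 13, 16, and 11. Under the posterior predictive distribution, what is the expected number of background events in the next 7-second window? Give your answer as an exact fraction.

Total count: 12 + 11 + 11 + 6 + 12 + 7 + 6 + 13 + 16 + 11 = 105.
Total exposure: 10 seconds.
Gamma(α, β) with Poisson data over total exposure Σt gives posterior Gamma(α+Σx, β+Σt) = Gamma(127, 14).
Predictive mean over a 7-second window = T·E[λ|data] = 7·127/14 = 127/2.

127/2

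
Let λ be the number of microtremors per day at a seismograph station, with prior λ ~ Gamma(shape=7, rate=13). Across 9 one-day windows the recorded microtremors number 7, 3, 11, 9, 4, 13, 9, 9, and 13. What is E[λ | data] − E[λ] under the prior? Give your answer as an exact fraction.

951/286

Total count: 7 + 3 + 11 + 9 + 4 + 13 + 9 + 9 + 13 = 78.
Total exposure: 9 days.
Posterior: α' = 7 + 78 = 85, β' = 13 + 9 = 22.
Posterior mean = 85/22 = 85/22; prior mean = 7/13 = 7/13. Difference = 85/22 − 7/13 = 951/286.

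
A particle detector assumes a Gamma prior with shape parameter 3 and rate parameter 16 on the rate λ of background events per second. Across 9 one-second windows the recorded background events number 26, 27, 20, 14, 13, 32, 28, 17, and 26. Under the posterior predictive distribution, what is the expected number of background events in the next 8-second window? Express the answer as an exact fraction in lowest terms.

Total count: 26 + 27 + 20 + 14 + 13 + 32 + 28 + 17 + 26 = 203.
Total exposure: 9 seconds.
Gamma(α, β) with Poisson data over total exposure Σt gives posterior Gamma(α+Σx, β+Σt) = Gamma(206, 25).
Predictive mean over an 8-second window = T·E[λ|data] = 8·206/25 = 1648/25.

1648/25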